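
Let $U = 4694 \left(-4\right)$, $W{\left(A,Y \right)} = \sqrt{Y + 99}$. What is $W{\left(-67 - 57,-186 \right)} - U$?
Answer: $18776 + i \sqrt{87} \approx 18776.0 + 9.3274 i$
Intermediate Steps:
$W{\left(A,Y \right)} = \sqrt{99 + Y}$
$U = -18776$
$W{\left(-67 - 57,-186 \right)} - U = \sqrt{99 - 186} - -18776 = \sqrt{-87} + 18776 = i \sqrt{87} + 18776 = 18776 + i \sqrt{87}$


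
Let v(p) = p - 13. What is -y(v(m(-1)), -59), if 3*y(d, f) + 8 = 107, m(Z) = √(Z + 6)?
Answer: -33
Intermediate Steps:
m(Z) = √(6 + Z)
v(p) = -13 + p
y(d, f) = 33 (y(d, f) = -8/3 + (⅓)*107 = -8/3 + 107/3 = 33)
-y(v(m(-1)), -59) = -1*33 = -33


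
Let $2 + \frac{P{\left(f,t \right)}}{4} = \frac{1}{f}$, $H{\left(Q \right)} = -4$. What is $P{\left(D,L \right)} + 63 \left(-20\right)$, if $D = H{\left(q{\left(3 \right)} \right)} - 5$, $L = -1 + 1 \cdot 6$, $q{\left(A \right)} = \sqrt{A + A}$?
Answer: $- \frac{11416}{9} \approx -1268.4$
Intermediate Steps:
$q{\left(A \right)} = \sqrt{2} \sqrt{A}$ ($q{\left(A \right)} = \sqrt{2 A} = \sqrt{2} \sqrt{A}$)
$L = 5$ ($L = -1 + 6 = 5$)
$D = -9$ ($D = -4 - 5 = -9$)
$P{\left(f,t \right)} = -8 + \frac{4}{f}$
$P{\left(D,L \right)} + 63 \left(-20\right) = \left(-8 + \frac{4}{-9}\right) + 63 \left(-20\right) = \left(-8 + 4 \left(- \frac{1}{9}\right)\right) - 1260 = \left(-8 - \frac{4}{9}\right) - 1260 = - \frac{76}{9} - 1260 = - \frac{11416}{9}$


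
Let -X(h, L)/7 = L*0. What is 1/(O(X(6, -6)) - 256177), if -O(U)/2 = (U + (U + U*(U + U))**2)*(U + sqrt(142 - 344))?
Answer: -1/256177 ≈ -3.9036e-6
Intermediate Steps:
X(h, L) = 0 (X(h, L) = -7*L*0 = -7*0 = 0)
O(U) = -2*(U + (U + 2*U**2)**2)*(U + I*sqrt(202)) (O(U) = -2*(U + (U + U*(U + U))**2)*(U + sqrt(142 - 344)) = -2*(U + (U + U*(2*U))**2)*(U + sqrt(-202)) = -2*(U + (U + 2*U**2)**2)*(U + I*sqrt(202)))
1/(O(X(6, -6)) - 256177) = 1/(-2*0*(0 + I*sqrt(202) + 0**2*(1 + 2*0)**2 + I*0*sqrt(202)*(1 + 2*0)**2) - 256177) = 1/(-2*0*(0 + I*sqrt(202) + 0*(1 + 0)**2 + I*0*sqrt(202)*(1 + 0)**2) - 256177) = 1/(-2*0*(0 + I*sqrt(202) + 0*1**2 + I*0*sqrt(202)*1**2) - 256177) = 1/(-2*0*(0 + I*sqrt(202) + 0*1 + I*0*sqrt(202)*1) - 256177) = 1/(-2*0*(0 + I*sqrt(202) + 0 + 0) - 256177) = 1/(-2*0*I*sqrt(202) - 256177) = 1/(0 - 256177) = 1/(-256177) = -1/256177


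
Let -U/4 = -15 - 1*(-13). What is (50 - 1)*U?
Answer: 392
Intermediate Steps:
U = 8 (U = -4*(-15 - 1*(-13)) = -4*(-15 + 13) = -4*(-2) = 8)
(50 - 1)*U = (50 - 1)*8 = 49*8 = 392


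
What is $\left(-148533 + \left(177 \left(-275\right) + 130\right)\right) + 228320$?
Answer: $31242$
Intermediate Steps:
$\left(-148533 + \left(177 \left(-275\right) + 130\right)\right) + 228320 = \left(-148533 + \left(-48675 + 130\right)\right) + 228320 = \left(-148533 - 48545\right) + 228320 = -197078 + 228320 = 31242$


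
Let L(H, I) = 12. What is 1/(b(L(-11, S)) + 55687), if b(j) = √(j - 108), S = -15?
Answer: 55687/3101042065 - 4*I*√6/3101042065 ≈ 1.7957e-5 - 3.1596e-9*I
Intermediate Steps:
b(j) = √(-108 + j)
1/(b(L(-11, S)) + 55687) = 1/(√(-108 + 12) + 55687) = 1/(√(-96) + 55687) = 1/(4*I*√6 + 55687) = 1/(55687 + 4*I*√6)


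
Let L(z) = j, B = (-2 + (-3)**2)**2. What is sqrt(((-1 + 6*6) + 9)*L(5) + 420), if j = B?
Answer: 4*sqrt(161) ≈ 50.754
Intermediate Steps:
B = 49 (B = (-2 + 9)**2 = 7**2 = 49)
j = 49
L(z) = 49
sqrt(((-1 + 6*6) + 9)*L(5) + 420) = sqrt(((-1 + 6*6) + 9)*49 + 420) = sqrt(((-1 + 36) + 9)*49 + 420) = sqrt((35 + 9)*49 + 420) = sqrt(44*49 + 420) = sqrt(2156 + 420) = sqrt(2576) = 4*sqrt(161)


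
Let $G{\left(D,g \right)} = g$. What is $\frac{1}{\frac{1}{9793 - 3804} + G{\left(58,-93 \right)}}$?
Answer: $- \frac{5989}{556976} \approx -0.010753$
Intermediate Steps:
$\frac{1}{\frac{1}{9793 - 3804} + G{\left(58,-93 \right)}} = \frac{1}{\frac{1}{9793 - 3804} - 93} = \frac{1}{\frac{1}{5989} - 93} = \frac{1}{- \frac{556976}{5989}} = - \frac{5989}{556976}$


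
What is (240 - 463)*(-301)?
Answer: 67123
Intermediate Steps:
(240 - 463)*(-301) = -223*(-301) = 67123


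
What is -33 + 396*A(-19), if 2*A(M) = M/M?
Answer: 165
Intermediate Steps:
A(M) = ½ (A(M) = (M/M)/2 = (½)*1 = ½)
-33 + 396*A(-19) = -33 + 396*(½) = -33 + 198 = 165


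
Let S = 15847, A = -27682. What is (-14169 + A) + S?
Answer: -26004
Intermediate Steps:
(-14169 + A) + S = (-14169 - 27682) + 15847 = -41851 + 15847 = -26004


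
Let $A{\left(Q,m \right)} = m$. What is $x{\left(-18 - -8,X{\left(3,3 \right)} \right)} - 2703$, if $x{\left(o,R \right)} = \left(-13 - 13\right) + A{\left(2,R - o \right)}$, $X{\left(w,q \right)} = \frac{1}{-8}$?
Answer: $- \frac{21753}{8} \approx -2719.1$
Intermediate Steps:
$X{\left(w,q \right)} = - \frac{1}{8}$
$x{\left(o,R \right)} = -26 + R - o$ ($x{\left(o,R \right)} = \left(-13 - 13\right) + \left(R - o\right) = -26 + \left(R - o\right) = -26 + R - o$)
$x{\left(-18 - -8,X{\left(3,3 \right)} \right)} - 2703 = \left(-26 - \frac{1}{8} - \left(-18 - -8\right)\right) - 2703 = \left(-26 - \frac{1}{8} - \left(-18 + 8\right)\right) - 2703 = \left(-26 - \frac{1}{8} - -10\right) - 2703 = \left(-26 - \frac{1}{8} + 10\right) - 2703 = - \frac{129}{8} - 2703 = - \frac{21753}{8}$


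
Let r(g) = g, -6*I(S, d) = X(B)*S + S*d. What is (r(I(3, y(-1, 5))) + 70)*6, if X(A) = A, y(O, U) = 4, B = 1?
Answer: 405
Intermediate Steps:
I(S, d) = -S/6 - S*d/6 (I(S, d) = -(1*S + S*d)/6 = -(S + S*d)/6 = -S/6 - S*d/6)
(r(I(3, y(-1, 5))) + 70)*6 = (-⅙*3*(1 + 4) + 70)*6 = (-⅙*3*5 + 70)*6 = (-5/2 + 70)*6 = (135/2)*6 = 405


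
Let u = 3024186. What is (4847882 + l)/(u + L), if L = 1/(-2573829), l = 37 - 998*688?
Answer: 10710461748555/7783737628193 ≈ 1.3760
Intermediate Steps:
l = -686587 (l = 37 - 686624 = -686587)
L = -1/2573829 ≈ -3.8853e-7
(4847882 + l)/(u + L) = (4847882 - 686587)/(3024186 - 1/2573829) = 4161295/(7783737628193/2573829) = 4161295*(2573829/7783737628193) = 10710461748555/7783737628193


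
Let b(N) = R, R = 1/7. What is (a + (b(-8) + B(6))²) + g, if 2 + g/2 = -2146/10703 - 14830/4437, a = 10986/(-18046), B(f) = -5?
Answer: 5097958169665/428495150853 ≈ 11.897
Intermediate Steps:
R = ⅐ ≈ 0.14286
b(N) = ⅐
a = -5493/9023 (a = 10986*(-1/18046) = -5493/9023 ≈ -0.60878)
g = -526451428/47489211 (g = -4 + 2*(-2146/10703 - 14830/4437) = -4 + 2*(-168247292/47489211) = -4 - 336494584/47489211 = -526451428/47489211 ≈ -11.086)
(a + (b(-8) + B(6))²) + g = (-5493/9023 + (⅐ - 5)²) - 526451428/47489211 = (-5493/9023 + (-34/7)²) - 526451428/47489211 = (-5493/9023 + 1156/49) - 526451428/47489211 = 1451633/63161 - 526451428/47489211 = 5097958169665/428495150853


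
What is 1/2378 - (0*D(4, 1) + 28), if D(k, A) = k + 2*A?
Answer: -66583/2378 ≈ -28.000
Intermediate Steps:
1/2378 - (0*D(4, 1) + 28) = 1/2378 - (0*(4 + 2*1) + 28) = 1/2378 - (0*(4 + 2) + 28) = 1/2378 - (0*6 + 28) = 1/2378 - (0 + 28) = 1/2378 - 1*28 = 1/2378 - 28 = -66583/2378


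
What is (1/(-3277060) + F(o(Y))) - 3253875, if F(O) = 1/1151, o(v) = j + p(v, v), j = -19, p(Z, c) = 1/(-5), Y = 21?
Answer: -12273278288956591/3771896060 ≈ -3.2539e+6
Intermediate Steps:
p(Z, c) = -⅕
o(v) = -96/5 (o(v) = -19 - ⅕ = -96/5)
F(O) = 1/1151
(1/(-3277060) + F(o(Y))) - 3253875 = (1/(-3277060) + 1/1151) - 3253875 = (-1/3277060 + 1/1151) - 3253875 = 3275909/3771896060 - 3253875 = -12273278288956591/3771896060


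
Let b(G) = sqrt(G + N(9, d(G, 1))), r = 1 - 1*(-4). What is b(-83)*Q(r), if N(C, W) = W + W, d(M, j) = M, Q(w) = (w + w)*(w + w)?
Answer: 100*I*sqrt(249) ≈ 1578.0*I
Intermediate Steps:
r = 5 (r = 1 + 4 = 5)
Q(w) = 4*w**2 (Q(w) = (2*w)*(2*w) = 4*w**2)
N(C, W) = 2*W
b(G) = sqrt(3)*sqrt(G) (b(G) = sqrt(G + 2*G) = sqrt(3*G) = sqrt(3)*sqrt(G))
b(-83)*Q(r) = (sqrt(3)*sqrt(-83))*(4*5**2) = (sqrt(3)*(I*sqrt(83)))*(4*25) = (I*sqrt(249))*100 = 100*I*sqrt(249)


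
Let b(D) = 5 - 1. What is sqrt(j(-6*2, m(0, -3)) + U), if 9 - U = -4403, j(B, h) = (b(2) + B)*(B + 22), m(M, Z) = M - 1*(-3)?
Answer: 38*sqrt(3) ≈ 65.818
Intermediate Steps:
b(D) = 4
m(M, Z) = 3 + M (m(M, Z) = M + 3 = 3 + M)
j(B, h) = (4 + B)*(22 + B) (j(B, h) = (4 + B)*(B + 22) = (4 + B)*(22 + B))
U = 4412 (U = 9 - 1*(-4403) = 9 + 4403 = 4412)
sqrt(j(-6*2, m(0, -3)) + U) = sqrt((88 + (-6*2)**2 + 26*(-6*2)) + 4412) = sqrt((88 + (-12)**2 + 26*(-12)) + 4412) = sqrt((88 + 144 - 312) + 4412) = sqrt(-80 + 4412) = sqrt(4332) = 38*sqrt(3)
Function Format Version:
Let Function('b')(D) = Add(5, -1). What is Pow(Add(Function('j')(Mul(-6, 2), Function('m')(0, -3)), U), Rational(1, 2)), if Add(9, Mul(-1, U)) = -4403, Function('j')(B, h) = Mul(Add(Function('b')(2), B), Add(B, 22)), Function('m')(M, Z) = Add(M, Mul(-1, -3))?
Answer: Mul(38, Pow(3, Rational(1, 2))) ≈ 65.818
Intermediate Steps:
Function('b')(D) = 4
Function('m')(M, Z) = Add(3, M) (Function('m')(M, Z) = Add(M, 3) = Add(3, M))
Function('j')(B, h) = Mul(Add(4, B), Add(22, B)) (Function('j')(B, h) = Mul(Add(4, B), Add(B, 22)) = Mul(Add(4, B), Add(22, B)))
U = 4412 (U = Add(9, Mul(-1, -4403)) = Add(9, 4403) = 4412)
Pow(Add(Function('j')(Mul(-6, 2), Function('m')(0, -3)), U), Rational(1, 2)) = Pow(Add(Add(88, Pow(Mul(-6, 2), 2), Mul(26, Mul(-6, 2))), 4412), Rational(1, 2)) = Pow(Add(Add(88, Pow(-12, 2), Mul(26, -12)), 4412), Rational(1, 2)) = Pow(Add(Add(88, 144, -312), 4412), Rational(1, 2)) = Pow(Add(-80, 4412), Rational(1, 2)) = Pow(4332, Rational(1, 2)) = Mul(38, Pow(3, Rational(1, 2)))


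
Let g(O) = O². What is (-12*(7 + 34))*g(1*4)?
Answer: -7872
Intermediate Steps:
(-12*(7 + 34))*g(1*4) = (-12*(7 + 34))*(1*4)² = -12*41*4² = -492*16 = -7872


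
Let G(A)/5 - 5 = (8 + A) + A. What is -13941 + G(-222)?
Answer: -16096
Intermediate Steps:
G(A) = 65 + 10*A (G(A) = 25 + 5*((8 + A) + A) = 25 + 5*(8 + 2*A) = 25 + (40 + 10*A) = 65 + 10*A)
-13941 + G(-222) = -13941 + (65 + 10*(-222)) = -13941 + (65 - 2220) = -13941 - 2155 = -16096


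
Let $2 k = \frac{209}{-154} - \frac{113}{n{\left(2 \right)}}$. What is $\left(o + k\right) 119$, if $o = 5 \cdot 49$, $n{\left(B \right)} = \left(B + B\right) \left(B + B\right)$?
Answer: $\frac{916929}{32} \approx 28654.0$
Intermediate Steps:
$n{\left(B \right)} = 4 B^{2}$ ($n{\left(B \right)} = 2 B 2 B = 4 B^{2}$)
$o = 245$
$k = - \frac{943}{224}$ ($k = \frac{\frac{209}{-154} - \frac{113}{4 \cdot 2^{2}}}{2} = \frac{209 \left(- \frac{1}{154}\right) - \frac{113}{4 \cdot 4}}{2} = \frac{- \frac{19}{14} - \frac{113}{16}}{2} = \frac{1}{2} \left(- \frac{943}{112}\right) = - \frac{943}{224} \approx -4.2098$)
$\left(o + k\right) 119 = \left(245 - \frac{943}{224}\right) 119 = \frac{53937}{224} \cdot 119 = \frac{916929}{32}$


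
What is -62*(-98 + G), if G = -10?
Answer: 6696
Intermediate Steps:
-62*(-98 + G) = -62*(-98 - 10) = -62*(-108) = 6696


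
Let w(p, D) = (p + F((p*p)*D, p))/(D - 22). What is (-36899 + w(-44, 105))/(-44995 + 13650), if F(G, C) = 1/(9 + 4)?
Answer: 39814592/33821255 ≈ 1.1772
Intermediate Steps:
F(G, C) = 1/13
w(p, D) = (1/13 + p)/(-22 + D) (w(p, D) = (p + 1/13)/(D - 22) = (1/13 + p)/(-22 + D))
(-36899 + w(-44, 105))/(-44995 + 13650) = (-36899 + (1/13 - 44)/(-22 + 105))/(-44995 + 13650) = (-36899 - 571/13/83)/(-31345) = (-36899 + (1/83)*(-571/13))*(-1/31345) = (-36899 - 571/1079)*(-1/31345) = -39814592/1079*(-1/31345) = 39814592/33821255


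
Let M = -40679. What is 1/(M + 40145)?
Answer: -1/534 ≈ -0.0018727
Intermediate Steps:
1/(M + 40145) = 1/(-40679 + 40145) = 1/(-534) = -1/534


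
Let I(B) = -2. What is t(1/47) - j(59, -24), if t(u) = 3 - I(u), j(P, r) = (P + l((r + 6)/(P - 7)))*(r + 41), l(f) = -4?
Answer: -930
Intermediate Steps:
j(P, r) = (-4 + P)*(41 + r) (j(P, r) = (P - 4)*(r + 41) = (-4 + P)*(41 + r))
t(u) = 5 (t(u) = 3 - 1*(-2) = 3 + 2 = 5)
t(1/47) - j(59, -24) = 5 - (-164 - 4*(-24) + 41*59 + 59*(-24)) = 5 - (-164 + 96 + 2419 - 1416) = 5 - 1*935 = 5 - 935 = -930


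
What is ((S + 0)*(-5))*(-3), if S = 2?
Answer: 30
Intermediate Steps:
((S + 0)*(-5))*(-3) = ((2 + 0)*(-5))*(-3) = (2*(-5))*(-3) = -10*(-3) = 30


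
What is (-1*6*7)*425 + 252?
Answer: -17598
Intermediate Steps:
(-1*6*7)*425 + 252 = -6*7*425 + 252 = -42*425 + 252 = -17850 + 252 = -17598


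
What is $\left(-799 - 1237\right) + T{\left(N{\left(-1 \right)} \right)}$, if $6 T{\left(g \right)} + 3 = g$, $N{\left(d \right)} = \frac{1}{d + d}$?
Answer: $- \frac{24439}{12} \approx -2036.6$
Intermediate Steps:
$N{\left(d \right)} = \frac{1}{2 d}$
$T{\left(g \right)} = - \frac{1}{2} + \frac{g}{6}$
$\left(-799 - 1237\right) + T{\left(N{\left(-1 \right)} \right)} = \left(-799 - 1237\right) - \left(\frac{1}{2} - \frac{\frac{1}{2} \frac{1}{-1}}{6}\right) = -2036 - \left(\frac{1}{2} - \frac{\frac{1}{2} \left(-1\right)}{6}\right) = -2036 + \left(- \frac{1}{2} + \frac{1}{6} \left(- \frac{1}{2}\right)\right) = -2036 - \frac{7}{12} = - \frac{24439}{12}$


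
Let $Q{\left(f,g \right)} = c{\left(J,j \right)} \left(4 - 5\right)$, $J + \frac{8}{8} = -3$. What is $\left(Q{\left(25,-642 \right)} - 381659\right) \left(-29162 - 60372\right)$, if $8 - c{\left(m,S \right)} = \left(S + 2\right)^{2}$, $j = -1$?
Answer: $34172083644$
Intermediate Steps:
$J = -4$ ($J = -1 - 3 = -4$)
$c{\left(m,S \right)} = 8 - \left(2 + S\right)^{2}$ ($c{\left(m,S \right)} = 8 - \left(S + 2\right)^{2} = 8 - \left(2 + S\right)^{2}$)
$Q{\left(f,g \right)} = -7$ ($Q{\left(f,g \right)} = \left(8 - \left(2 - 1\right)^{2}\right) \left(4 - 5\right) = \left(8 - 1^{2}\right) \left(-1\right) = \left(8 - 1\right) \left(-1\right) = 7 \left(-1\right) = -7$)
$\left(Q{\left(25,-642 \right)} - 381659\right) \left(-29162 - 60372\right) = \left(-7 - 381659\right) \left(-29162 - 60372\right) = \left(-381666\right) \left(-89534\right) = 34172083644$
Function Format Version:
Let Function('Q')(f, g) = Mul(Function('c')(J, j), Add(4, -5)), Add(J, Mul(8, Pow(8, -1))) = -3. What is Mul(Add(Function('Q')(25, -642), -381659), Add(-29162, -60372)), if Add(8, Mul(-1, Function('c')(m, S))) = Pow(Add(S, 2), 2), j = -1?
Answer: 34172083644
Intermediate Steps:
J = -4 (J = Add(-1, -3) = -4)
Function('c')(m, S) = Add(8, Mul(-1, Pow(Add(2, S), 2))) (Function('c')(m, S) = Add(8, Mul(-1, Pow(Add(S, 2), 2))) = Add(8, Mul(-1, Pow(Add(2, S), 2))))
Function('Q')(f, g) = -7 (Function('Q')(f, g) = Mul(Add(8, Mul(-1, Pow(Add(2, -1), 2))), Add(4, -5)) = Mul(Add(8, Mul(-1, Pow(1, 2))), -1) = Mul(Add(8, Mul(-1, 1)), -1) = Mul(Add(8, -1), -1) = Mul(7, -1) = -7)
Mul(Add(Function('Q')(25, -642), -381659), Add(-29162, -60372)) = Mul(Add(-7, -381659), Add(-29162, -60372)) = Mul(-381666, -89534) = 34172083644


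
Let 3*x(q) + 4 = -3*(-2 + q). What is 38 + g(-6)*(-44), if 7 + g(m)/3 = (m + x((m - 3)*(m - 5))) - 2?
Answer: 14998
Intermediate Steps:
x(q) = 2/3 - q (x(q) = -4/3 + (-3*(-2 + q))/3 = -4/3 + (6 - 3*q)/3 = -4/3 + (2 - q) = 2/3 - q)
g(m) = -25 + 3*m - 3*(-5 + m)*(-3 + m) (g(m) = -21 + 3*((m + (2/3 - (m - 3)*(m - 5))) - 2) = -21 + 3*((m + (2/3 - (-3 + m)*(-5 + m))) - 2) = -21 + 3*((m + (2/3 - (-5 + m)*(-3 + m))) - 2) = -21 + 3*((2/3 + m - (-5 + m)*(-3 + m)) - 2) = -21 + 3*(-4/3 + m - (-5 + m)*(-3 + m)) = -21 + (-4 + 3*m - 3*(-5 + m)*(-3 + m)) = -25 + 3*m - 3*(-5 + m)*(-3 + m))
38 + g(-6)*(-44) = 38 + (-70 - 3*(-6)**2 + 27*(-6))*(-44) = 38 + (-70 - 3*36 - 162)*(-44) = 38 + (-70 - 108 - 162)*(-44) = 38 - 340*(-44) = 38 + 14960 = 14998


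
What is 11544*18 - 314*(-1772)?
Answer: 764200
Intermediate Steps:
11544*18 - 314*(-1772) = 207792 + 556408 = 764200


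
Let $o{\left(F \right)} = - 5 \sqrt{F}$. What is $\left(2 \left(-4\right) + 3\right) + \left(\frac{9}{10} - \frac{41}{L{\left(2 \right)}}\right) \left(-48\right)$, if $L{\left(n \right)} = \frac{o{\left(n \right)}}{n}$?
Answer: $- \frac{241}{5} - \frac{1968 \sqrt{2}}{5} \approx -604.83$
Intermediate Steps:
$L{\left(n \right)} = - \frac{5}{\sqrt{n}}$ ($L{\left(n \right)} = \frac{\left(-5\right) \sqrt{n}}{n} = - \frac{5}{\sqrt{n}}$)
$\left(2 \left(-4\right) + 3\right) + \left(\frac{9}{10} - \frac{41}{L{\left(2 \right)}}\right) \left(-48\right) = \left(2 \left(-4\right) + 3\right) + \left(\frac{9}{10} - \frac{41}{\left(-5\right) \frac{1}{\sqrt{2}}}\right) \left(-48\right) = \left(-8 + 3\right) + \left(9 \cdot \frac{1}{10} - \frac{41}{\left(-5\right) \frac{\sqrt{2}}{2}}\right) \left(-48\right) = -5 + \left(\frac{9}{10} - \frac{41}{\left(- \frac{5}{2}\right) \sqrt{2}}\right) \left(-48\right) = -5 + \left(\frac{9}{10} - 41 \left(- \frac{\sqrt{2}}{5}\right)\right) \left(-48\right) = -5 + \left(\frac{9}{10} + \frac{41 \sqrt{2}}{5}\right) \left(-48\right) = -5 - \left(\frac{216}{5} + \frac{1968 \sqrt{2}}{5}\right) = - \frac{241}{5} - \frac{1968 \sqrt{2}}{5}$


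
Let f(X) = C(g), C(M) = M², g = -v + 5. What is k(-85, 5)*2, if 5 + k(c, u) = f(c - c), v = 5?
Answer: -10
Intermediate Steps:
g = 0 (g = -1*5 + 5 = -5 + 5 = 0)
f(X) = 0 (f(X) = 0² = 0)
k(c, u) = -5 (k(c, u) = -5 + 0 = -5)
k(-85, 5)*2 = -5*2 = -10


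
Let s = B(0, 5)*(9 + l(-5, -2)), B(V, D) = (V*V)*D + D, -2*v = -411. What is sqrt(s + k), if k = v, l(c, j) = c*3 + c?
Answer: sqrt(602)/2 ≈ 12.268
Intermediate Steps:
v = 411/2 (v = -1/2*(-411) = 411/2 ≈ 205.50)
B(V, D) = D + D*V**2 (B(V, D) = V**2*D + D = D*V**2 + D = D + D*V**2)
l(c, j) = 4*c (l(c, j) = 3*c + c = 4*c)
k = 411/2 ≈ 205.50
s = -55 (s = (5*(1 + 0**2))*(9 + 4*(-5)) = (5*(1 + 0))*(9 - 20) = (5*1)*(-11) = 5*(-11) = -55)
sqrt(s + k) = sqrt(-55 + 411/2) = sqrt(301/2) = sqrt(602)/2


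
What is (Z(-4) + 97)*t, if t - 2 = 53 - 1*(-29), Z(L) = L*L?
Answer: 9492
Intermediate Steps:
Z(L) = L**2
t = 84 (t = 2 + (53 - 1*(-29)) = 2 + (53 + 29) = 2 + 82 = 84)
(Z(-4) + 97)*t = ((-4)**2 + 97)*84 = (16 + 97)*84 = 113*84 = 9492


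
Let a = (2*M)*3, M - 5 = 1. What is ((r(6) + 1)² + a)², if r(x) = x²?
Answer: 1974025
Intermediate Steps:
M = 6 (M = 5 + 1 = 6)
a = 36 (a = (2*6)*3 = 12*3 = 36)
((r(6) + 1)² + a)² = ((6² + 1)² + 36)² = ((36 + 1)² + 36)² = (37² + 36)² = (1369 + 36)² = 1405² = 1974025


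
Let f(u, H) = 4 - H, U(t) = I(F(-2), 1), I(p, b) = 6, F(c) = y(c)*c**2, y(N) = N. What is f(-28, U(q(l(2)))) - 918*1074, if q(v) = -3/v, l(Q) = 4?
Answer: -985934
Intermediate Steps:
F(c) = c**3 (F(c) = c*c**2 = c**3)
U(t) = 6
f(-28, U(q(l(2)))) - 918*1074 = (4 - 1*6) - 918*1074 = (4 - 6) - 985932 = -2 - 985932 = -985934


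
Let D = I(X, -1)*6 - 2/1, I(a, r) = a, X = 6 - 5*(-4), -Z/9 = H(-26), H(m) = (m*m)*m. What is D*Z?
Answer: 24360336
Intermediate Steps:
H(m) = m³ (H(m) = m²*m = m³)
Z = 158184 (Z = -9*(-26)³ = -9*(-17576) = 158184)
X = 26 (X = 6 + 20 = 26)
D = 154 (D = 26*6 - 2/1 = 156 - 2*1 = 156 - 2 = 154)
D*Z = 154*158184 = 24360336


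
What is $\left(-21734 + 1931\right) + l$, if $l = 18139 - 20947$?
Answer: $-22611$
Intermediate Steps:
$l = -2808$ ($l = 18139 - 20947 = -2808$)
$\left(-21734 + 1931\right) + l = \left(-21734 + 1931\right) - 2808 = -19803 - 2808 = -22611$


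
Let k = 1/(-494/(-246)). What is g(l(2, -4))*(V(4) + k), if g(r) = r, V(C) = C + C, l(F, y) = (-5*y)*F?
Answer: 83960/247 ≈ 339.92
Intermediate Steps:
l(F, y) = -5*F*y
k = 123/247 (k = 1/(-494*(-1/246)) = 1/(247/123) = 123/247 ≈ 0.49798)
V(C) = 2*C
g(l(2, -4))*(V(4) + k) = (-5*2*(-4))*(2*4 + 123/247) = 40*(8 + 123/247) = 40*(2099/247) = 83960/247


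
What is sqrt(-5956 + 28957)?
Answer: sqrt(23001) ≈ 151.66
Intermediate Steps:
sqrt(-5956 + 28957) = sqrt(23001)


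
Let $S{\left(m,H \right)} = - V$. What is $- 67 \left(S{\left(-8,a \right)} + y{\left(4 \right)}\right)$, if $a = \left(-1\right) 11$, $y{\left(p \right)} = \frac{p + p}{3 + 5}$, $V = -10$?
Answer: $-737$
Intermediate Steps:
$y{\left(p \right)} = \frac{p}{4}$ ($y{\left(p \right)} = \frac{2 p}{8} = 2 p \frac{1}{8} = \frac{p}{4}$)
$a = -11$
$S{\left(m,H \right)} = 10$ ($S{\left(m,H \right)} = \left(-1\right) \left(-10\right) = 10$)
$- 67 \left(S{\left(-8,a \right)} + y{\left(4 \right)}\right) = - 67 \left(10 + \frac{1}{4} \cdot 4\right) = - 67 \left(10 + 1\right) = \left(-67\right) 11 = -737$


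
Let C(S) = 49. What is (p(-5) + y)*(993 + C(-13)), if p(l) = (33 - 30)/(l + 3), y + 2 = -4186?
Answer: -4365459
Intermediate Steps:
y = -4188 (y = -2 - 4186 = -4188)
p(l) = 3/(3 + l)
(p(-5) + y)*(993 + C(-13)) = (3/(3 - 5) - 4188)*(993 + 49) = (3/(-2) - 4188)*1042 = (3*(-1/2) - 4188)*1042 = (-3/2 - 4188)*1042 = -8379/2*1042 = -4365459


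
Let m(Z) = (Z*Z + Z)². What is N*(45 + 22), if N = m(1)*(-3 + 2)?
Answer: -268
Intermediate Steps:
m(Z) = (Z + Z²)² (m(Z) = (Z² + Z)² = (Z + Z²)²)
N = -4 (N = (1²*(1 + 1)²)*(-3 + 2) = (1*2²)*(-1) = (1*4)*(-1) = 4*(-1) = -4)
N*(45 + 22) = -4*(45 + 22) = -4*67 = -268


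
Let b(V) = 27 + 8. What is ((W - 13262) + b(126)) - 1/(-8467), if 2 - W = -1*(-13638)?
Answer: -227449020/8467 ≈ -26863.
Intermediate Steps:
W = -13636 (W = 2 - (-1)*(-13638) = 2 - 1*13638 = 2 - 13638 = -13636)
b(V) = 35
((W - 13262) + b(126)) - 1/(-8467) = ((-13636 - 13262) + 35) - 1/(-8467) = (-26898 + 35) - 1*(-1/8467) = -26863 + 1/8467 = -227449020/8467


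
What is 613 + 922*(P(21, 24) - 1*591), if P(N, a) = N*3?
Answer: -486203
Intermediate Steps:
P(N, a) = 3*N
613 + 922*(P(21, 24) - 1*591) = 613 + 922*(3*21 - 1*591) = 613 + 922*(63 - 591) = 613 + 922*(-528) = 613 - 486816 = -486203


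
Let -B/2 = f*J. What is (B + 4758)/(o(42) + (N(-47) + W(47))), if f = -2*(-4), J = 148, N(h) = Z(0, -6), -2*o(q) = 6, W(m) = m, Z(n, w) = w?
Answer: 1195/19 ≈ 62.895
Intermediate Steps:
o(q) = -3 (o(q) = -½*6 = -3)
N(h) = -6
f = 8
B = -2368 (B = -16*148 = -2*1184 = -2368)
(B + 4758)/(o(42) + (N(-47) + W(47))) = (-2368 + 4758)/(-3 + (-6 + 47)) = 2390/(-3 + 41) = 2390/38 = 2390*(1/38) = 1195/19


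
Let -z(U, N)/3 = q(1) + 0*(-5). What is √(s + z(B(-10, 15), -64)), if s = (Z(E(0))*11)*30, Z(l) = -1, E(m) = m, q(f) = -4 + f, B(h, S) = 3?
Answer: I*√321 ≈ 17.916*I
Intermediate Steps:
s = -330 (s = -1*11*30 = -11*30 = -330)
z(U, N) = 9 (z(U, N) = -3*((-4 + 1) + 0*(-5)) = -3*(-3 + 0) = -3*(-3) = 9)
√(s + z(B(-10, 15), -64)) = √(-330 + 9) = √(-321) = I*√321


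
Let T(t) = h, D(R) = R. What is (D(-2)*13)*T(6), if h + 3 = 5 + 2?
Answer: -104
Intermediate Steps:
h = 4 (h = -3 + (5 + 2) = -3 + 7 = 4)
T(t) = 4
(D(-2)*13)*T(6) = -2*13*4 = -26*4 = -104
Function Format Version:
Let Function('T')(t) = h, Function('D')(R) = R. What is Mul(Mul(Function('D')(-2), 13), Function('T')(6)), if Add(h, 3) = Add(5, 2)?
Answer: -104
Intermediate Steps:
h = 4 (h = Add(-3, Add(5, 2)) = Add(-3, 7) = 4)
Function('T')(t) = 4
Mul(Mul(Function('D')(-2), 13), Function('T')(6)) = Mul(Mul(-2, 13), 4) = Mul(-26, 4) = -104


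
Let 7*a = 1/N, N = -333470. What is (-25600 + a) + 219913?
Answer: 453582892769/2334290 ≈ 1.9431e+5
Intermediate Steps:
a = -1/2334290 (a = (⅐)/(-333470) = (⅐)*(-1/333470) = -1/2334290 ≈ -4.2840e-7)
(-25600 + a) + 219913 = (-25600 - 1/2334290) + 219913 = -59757824001/2334290 + 219913 = 453582892769/2334290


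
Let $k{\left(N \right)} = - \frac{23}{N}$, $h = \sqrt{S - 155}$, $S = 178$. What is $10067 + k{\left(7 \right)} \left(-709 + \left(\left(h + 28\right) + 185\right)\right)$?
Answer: $\frac{81877}{7} - \frac{23 \sqrt{23}}{7} \approx 11681.0$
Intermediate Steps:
$h = \sqrt{23}$ ($h = \sqrt{178 - 155} = \sqrt{23} \approx 4.7958$)
$10067 + k{\left(7 \right)} \left(-709 + \left(\left(h + 28\right) + 185\right)\right) = 10067 + - \frac{23}{7} \left(-709 + \left(\left(\sqrt{23} + 28\right) + 185\right)\right) = 10067 + \left(-23\right) \frac{1}{7} \left(-709 + \left(\left(28 + \sqrt{23}\right) + 185\right)\right) = 10067 - \frac{23 \left(-709 + \left(213 + \sqrt{23}\right)\right)}{7} = 10067 - \frac{23 \left(-496 + \sqrt{23}\right)}{7} = 10067 + \left(\frac{11408}{7} - \frac{23 \sqrt{23}}{7}\right) = \frac{81877}{7} - \frac{23 \sqrt{23}}{7}$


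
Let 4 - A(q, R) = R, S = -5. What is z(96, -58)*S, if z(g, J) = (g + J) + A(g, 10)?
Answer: -160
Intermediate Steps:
A(q, R) = 4 - R
z(g, J) = -6 + J + g (z(g, J) = (g + J) + (4 - 1*10) = (J + g) + (4 - 10) = (J + g) - 6 = -6 + J + g)
z(96, -58)*S = (-6 - 58 + 96)*(-5) = 32*(-5) = -160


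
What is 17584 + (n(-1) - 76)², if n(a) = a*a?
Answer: 23209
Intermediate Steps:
n(a) = a²
17584 + (n(-1) - 76)² = 17584 + ((-1)² - 76)² = 17584 + (1 - 76)² = 17584 + (-75)² = 17584 + 5625 = 23209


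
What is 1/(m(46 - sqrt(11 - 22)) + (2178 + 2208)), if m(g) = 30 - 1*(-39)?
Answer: 1/4455 ≈ 0.00022447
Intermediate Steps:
m(g) = 69 (m(g) = 30 + 39 = 69)
1/(m(46 - sqrt(11 - 22)) + (2178 + 2208)) = 1/(69 + (2178 + 2208)) = 1/(69 + 4386) = 1/4455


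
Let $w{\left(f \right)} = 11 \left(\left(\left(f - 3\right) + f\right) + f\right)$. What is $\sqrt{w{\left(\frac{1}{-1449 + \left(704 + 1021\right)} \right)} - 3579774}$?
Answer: $\frac{i \sqrt{7574871359}}{46} \approx 1892.0 i$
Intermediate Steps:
$w{\left(f \right)} = -33 + 33 f$ ($w{\left(f \right)} = 11 \left(\left(\left(-3 + f\right) + f\right) + f\right) = 11 \left(\left(-3 + 2 f\right) + f\right) = 11 \left(-3 + 3 f\right) = -33 + 33 f$)
$\sqrt{w{\left(\frac{1}{-1449 + \left(704 + 1021\right)} \right)} - 3579774} = \sqrt{\left(-33 + \frac{33}{-1449 + \left(704 + 1021\right)}\right) - 3579774} = \sqrt{\left(-33 + \frac{33}{-1449 + 1725}\right) - 3579774} = \sqrt{\left(-33 + \frac{33}{276}\right) - 3579774} = \sqrt{\left(-33 + 33 \cdot \frac{1}{276}\right) - 3579774} = \sqrt{\left(-33 + \frac{11}{92}\right) - 3579774} = \sqrt{- \frac{3025}{92} - 3579774} = \sqrt{- \frac{329342233}{92}} = \frac{i \sqrt{7574871359}}{46}$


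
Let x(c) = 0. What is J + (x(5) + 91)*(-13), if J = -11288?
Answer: -12471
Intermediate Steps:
J + (x(5) + 91)*(-13) = -11288 + (0 + 91)*(-13) = -11288 + 91*(-13) = -11288 - 1183 = -12471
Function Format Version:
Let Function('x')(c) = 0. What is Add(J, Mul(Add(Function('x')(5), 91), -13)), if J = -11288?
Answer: -12471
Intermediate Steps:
Add(J, Mul(Add(Function('x')(5), 91), -13)) = Add(-11288, Mul(Add(0, 91), -13)) = Add(-11288, Mul(91, -13)) = Add(-11288, -1183) = -12471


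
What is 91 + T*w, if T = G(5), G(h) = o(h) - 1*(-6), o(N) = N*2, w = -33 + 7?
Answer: -325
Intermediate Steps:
w = -26
o(N) = 2*N
G(h) = 6 + 2*h (G(h) = 2*h - 1*(-6) = 2*h + 6 = 6 + 2*h)
T = 16 (T = 6 + 2*5 = 6 + 10 = 16)
91 + T*w = 91 + 16*(-26) = 91 - 416 = -325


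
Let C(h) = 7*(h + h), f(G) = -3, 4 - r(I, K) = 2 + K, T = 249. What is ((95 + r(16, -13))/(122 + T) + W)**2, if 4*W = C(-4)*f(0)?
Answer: 246238864/137641 ≈ 1789.0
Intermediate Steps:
r(I, K) = 2 - K (r(I, K) = 4 - (2 + K) = 4 + (-2 - K) = 2 - K)
C(h) = 14*h (C(h) = 7*(2*h) = 14*h)
W = 42 (W = ((14*(-4))*(-3))/4 = (-56*(-3))/4 = (1/4)*168 = 42)
((95 + r(16, -13))/(122 + T) + W)**2 = ((95 + (2 - 1*(-13)))/(122 + 249) + 42)**2 = ((95 + (2 + 13))/371 + 42)**2 = ((95 + 15)*(1/371) + 42)**2 = (110*(1/371) + 42)**2 = (110/371 + 42)**2 = (15692/371)**2 = 246238864/137641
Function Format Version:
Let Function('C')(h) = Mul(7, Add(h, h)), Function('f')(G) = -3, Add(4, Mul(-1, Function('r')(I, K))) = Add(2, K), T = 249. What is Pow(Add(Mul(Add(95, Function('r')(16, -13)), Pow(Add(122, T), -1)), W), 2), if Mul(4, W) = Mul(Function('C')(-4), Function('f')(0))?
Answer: Rational(246238864, 137641) ≈ 1789.0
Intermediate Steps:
Function('r')(I, K) = Add(2, Mul(-1, K)) (Function('r')(I, K) = Add(4, Mul(-1, Add(2, K))) = Add(4, Add(-2, Mul(-1, K))) = Add(2, Mul(-1, K)))
Function('C')(h) = Mul(14, h) (Function('C')(h) = Mul(7, Mul(2, h)) = Mul(14, h))
W = 42 (W = Mul(Rational(1, 4), Mul(Mul(14, -4), -3)) = Mul(Rational(1, 4), Mul(-56, -3)) = Mul(Rational(1, 4), 168) = 42)
Pow(Add(Mul(Add(95, Function('r')(16, -13)), Pow(Add(122, T), -1)), W), 2) = Pow(Add(Mul(Add(95, Add(2, Mul(-1, -13))), Pow(Add(122, 249), -1)), 42), 2) = Pow(Add(Mul(Add(95, Add(2, 13)), Pow(371, -1)), 42), 2) = Pow(Add(Mul(Add(95, 15), Rational(1, 371)), 42), 2) = Pow(Add(Mul(110, Rational(1, 371)), 42), 2) = Pow(Add(Rational(110, 371), 42), 2) = Pow(Rational(15692, 371), 2) = Rational(246238864, 137641)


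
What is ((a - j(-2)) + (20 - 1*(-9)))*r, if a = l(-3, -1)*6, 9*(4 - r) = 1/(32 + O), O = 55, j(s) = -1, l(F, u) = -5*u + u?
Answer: 6262/29 ≈ 215.93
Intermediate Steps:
l(F, u) = -4*u
r = 3131/783 (r = 4 - 1/(9*(32 + 55)) = 4 - 1/9/87 = 4 - 1/9*1/87 = 4 - 1/783 = 3131/783 ≈ 3.9987)
a = 24 (a = -4*(-1)*6 = 4*6 = 24)
((a - j(-2)) + (20 - 1*(-9)))*r = ((24 - 1*(-1)) + (20 - 1*(-9)))*(3131/783) = ((24 + 1) + (20 + 9))*(3131/783) = (25 + 29)*(3131/783) = 54*(3131/783) = 6262/29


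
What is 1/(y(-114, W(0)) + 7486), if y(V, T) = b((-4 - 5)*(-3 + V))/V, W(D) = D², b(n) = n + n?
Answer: 19/141883 ≈ 0.00013391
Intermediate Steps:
b(n) = 2*n
y(V, T) = (54 - 18*V)/V (y(V, T) = (2*((-4 - 5)*(-3 + V)))/V = (2*(-9*(-3 + V)))/V = (2*(27 - 9*V))/V = (54 - 18*V)/V)
1/(y(-114, W(0)) + 7486) = 1/((-18 + 54/(-114)) + 7486) = 1/((-18 + 54*(-1/114)) + 7486) = 1/((-18 - 9/19) + 7486) = 1/(-351/19 + 7486) = 1/(141883/19) = 19/141883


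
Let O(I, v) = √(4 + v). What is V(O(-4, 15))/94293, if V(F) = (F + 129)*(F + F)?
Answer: 38/94293 + 86*√19/31431 ≈ 0.012330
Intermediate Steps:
V(F) = 2*F*(129 + F) (V(F) = (129 + F)*(2*F) = 2*F*(129 + F))
V(O(-4, 15))/94293 = (2*√(4 + 15)*(129 + √(4 + 15)))/94293 = (2*√19*(129 + √19))*(1/94293) = 2*√19*(129 + √19)/94293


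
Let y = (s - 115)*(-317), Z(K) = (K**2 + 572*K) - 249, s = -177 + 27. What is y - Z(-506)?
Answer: 117650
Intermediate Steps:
s = -150
Z(K) = -249 + K**2 + 572*K
y = 84005 (y = (-150 - 115)*(-317) = -265*(-317) = 84005)
y - Z(-506) = 84005 - (-249 + (-506)**2 + 572*(-506)) = 84005 - (-249 + 256036 - 289432) = 84005 - 1*(-33645) = 84005 + 33645 = 117650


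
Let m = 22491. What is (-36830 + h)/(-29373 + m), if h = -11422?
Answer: 8042/1147 ≈ 7.0113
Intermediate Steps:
(-36830 + h)/(-29373 + m) = (-36830 - 11422)/(-29373 + 22491) = -48252/(-6882) = -48252*(-1/6882) = 8042/1147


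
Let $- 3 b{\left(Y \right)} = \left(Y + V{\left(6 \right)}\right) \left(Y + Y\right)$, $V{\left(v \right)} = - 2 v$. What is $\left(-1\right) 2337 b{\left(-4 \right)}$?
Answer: $99712$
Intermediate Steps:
$b{\left(Y \right)} = - \frac{2 Y \left(-12 + Y\right)}{3}$ ($b{\left(Y \right)} = - \frac{\left(Y - 12\right) \left(Y + Y\right)}{3} = - \frac{\left(Y - 12\right) 2 Y}{3} = - \frac{\left(-12 + Y\right) 2 Y}{3} = - \frac{2 Y \left(-12 + Y\right)}{3}$)
$\left(-1\right) 2337 b{\left(-4 \right)} = \left(-1\right) 2337 \cdot \frac{2}{3} \left(-4\right) \left(12 - -4\right) = - 2337 \cdot \frac{2}{3} \left(-4\right) \left(12 + 4\right) = - 2337 \cdot \frac{2}{3} \left(-4\right) 16 = \left(-2337\right) \left(- \frac{128}{3}\right) = 99712$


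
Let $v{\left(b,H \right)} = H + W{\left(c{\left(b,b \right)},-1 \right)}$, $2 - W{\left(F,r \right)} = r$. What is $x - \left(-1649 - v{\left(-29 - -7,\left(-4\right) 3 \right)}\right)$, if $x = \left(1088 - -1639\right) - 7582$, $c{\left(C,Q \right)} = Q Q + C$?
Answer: $-3215$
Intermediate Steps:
$c{\left(C,Q \right)} = C + Q^{2}$ ($c{\left(C,Q \right)} = Q^{2} + C = C + Q^{2}$)
$W{\left(F,r \right)} = 2 - r$
$v{\left(b,H \right)} = 3 + H$ ($v{\left(b,H \right)} = H + \left(2 - -1\right) = H + \left(2 + 1\right) = H + 3 = 3 + H$)
$x = -4855$ ($x = \left(1088 + 1639\right) - 7582 = 2727 - 7582 = -4855$)
$x - \left(-1649 - v{\left(-29 - -7,\left(-4\right) 3 \right)}\right) = -4855 - \left(-1649 - \left(3 - 12\right)\right) = -4855 - \left(-1649 - -9\right) = -4855 - \left(-1649 + 9\right) = -4855 - -1640 = -4855 + 1640 = -3215$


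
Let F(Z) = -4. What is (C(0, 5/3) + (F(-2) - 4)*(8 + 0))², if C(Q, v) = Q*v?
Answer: 4096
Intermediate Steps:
(C(0, 5/3) + (F(-2) - 4)*(8 + 0))² = (0*(5/3) + (-4 - 4)*(8 + 0))² = (0*(5*(⅓)) - 8*8)² = (0*(5/3) - 64)² = (0 - 64)² = (-64)² = 4096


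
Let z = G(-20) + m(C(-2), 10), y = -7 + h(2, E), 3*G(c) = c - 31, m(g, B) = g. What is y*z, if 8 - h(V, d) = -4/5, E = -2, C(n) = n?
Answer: -171/5 ≈ -34.200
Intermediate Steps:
h(V, d) = 44/5 (h(V, d) = 8 - (-4)/5 = 8 - 1*(-⅘) = 8 + ⅘ = 44/5)
G(c) = -31/3 + c/3 (G(c) = (c - 31)/3 = (-31 + c)/3 = -31/3 + c/3)
y = 9/5 (y = -7 + 44/5 = 9/5 ≈ 1.8000)
z = -19 (z = (-31/3 + (⅓)*(-20)) - 2 = (-31/3 - 20/3) - 2 = -17 - 2 = -19)
y*z = (9/5)*(-19) = -171/5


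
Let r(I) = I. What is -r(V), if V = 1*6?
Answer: -6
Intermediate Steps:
V = 6
-r(V) = -1*6 = -6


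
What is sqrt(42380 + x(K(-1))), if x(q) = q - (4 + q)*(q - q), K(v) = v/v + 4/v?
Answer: sqrt(42377) ≈ 205.86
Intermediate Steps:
K(v) = 1 + 4/v
x(q) = q (x(q) = q - (4 + q)*0 = q - 1*0 = q + 0 = q)
sqrt(42380 + x(K(-1))) = sqrt(42380 + (4 - 1)/(-1)) = sqrt(42380 - 1*3) = sqrt(42380 - 3) = sqrt(42377)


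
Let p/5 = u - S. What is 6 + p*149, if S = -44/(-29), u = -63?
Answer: -1393721/29 ≈ -48059.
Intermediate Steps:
S = 44/29 (S = -44*(-1/29) = 44/29 ≈ 1.5172)
p = -9355/29 (p = 5*(-63 - 1*44/29) = 5*(-63 - 44/29) = 5*(-1871/29) = -9355/29 ≈ -322.59)
6 + p*149 = 6 - 9355/29*149 = 6 - 1393895/29 = -1393721/29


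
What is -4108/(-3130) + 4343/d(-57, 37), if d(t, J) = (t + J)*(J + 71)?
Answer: -472031/676080 ≈ -0.69819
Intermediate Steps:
d(t, J) = (71 + J)*(J + t) (d(t, J) = (J + t)*(71 + J) = (71 + J)*(J + t))
-4108/(-3130) + 4343/d(-57, 37) = -4108/(-3130) + 4343/(37² + 71*37 + 71*(-57) + 37*(-57)) = -4108*(-1/3130) + 4343/(1369 + 2627 - 4047 - 2109) = 2054/1565 + 4343/(-2160) = 2054/1565 + 4343*(-1/2160) = 2054/1565 - 4343/2160 = -472031/676080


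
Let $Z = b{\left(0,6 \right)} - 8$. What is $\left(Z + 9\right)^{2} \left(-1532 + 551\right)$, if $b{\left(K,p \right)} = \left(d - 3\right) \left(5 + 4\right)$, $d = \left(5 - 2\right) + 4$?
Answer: $-1342989$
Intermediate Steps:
$d = 7$ ($d = 3 + 4 = 7$)
$b{\left(K,p \right)} = 36$ ($b{\left(K,p \right)} = \left(7 - 3\right) \left(5 + 4\right) = 4 \cdot 9 = 36$)
$Z = 28$ ($Z = 36 - 8 = 28$)
$\left(Z + 9\right)^{2} \left(-1532 + 551\right) = \left(28 + 9\right)^{2} \left(-1532 + 551\right) = 37^{2} \left(-981\right) = 1369 \left(-981\right) = -1342989$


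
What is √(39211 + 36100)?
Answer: √75311 ≈ 274.43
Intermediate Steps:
√(39211 + 36100) = √75311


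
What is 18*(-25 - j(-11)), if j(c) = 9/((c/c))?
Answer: -612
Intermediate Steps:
j(c) = 9 (j(c) = 9/1 = 9*1 = 9)
18*(-25 - j(-11)) = 18*(-25 - 1*9) = 18*(-25 - 9) = 18*(-34) = -612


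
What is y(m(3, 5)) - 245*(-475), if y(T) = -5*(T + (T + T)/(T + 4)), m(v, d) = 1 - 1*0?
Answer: 116368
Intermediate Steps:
m(v, d) = 1 (m(v, d) = 1 + 0 = 1)
y(T) = -5*T - 10*T/(4 + T) (y(T) = -5*(T + (2*T)/(4 + T)) = -5*(T + 2*T/(4 + T)) = -5*T - 10*T/(4 + T))
y(m(3, 5)) - 245*(-475) = -5*1*(6 + 1)/(4 + 1) - 245*(-475) = -5*1*7/5 + 116375 = -5*1*1/5*7 + 116375 = -7 + 116375 = 116368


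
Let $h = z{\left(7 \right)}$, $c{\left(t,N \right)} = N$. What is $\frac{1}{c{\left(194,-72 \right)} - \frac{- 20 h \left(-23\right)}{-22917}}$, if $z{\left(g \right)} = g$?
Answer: $- \frac{22917}{1646804} \approx -0.013916$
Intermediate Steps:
$h = 7$
$\frac{1}{c{\left(194,-72 \right)} - \frac{- 20 h \left(-23\right)}{-22917}} = \frac{1}{-72 - \frac{\left(-20\right) 7 \left(-23\right)}{-22917}} = \frac{1}{-72 - \left(-140\right) \left(-23\right) \left(- \frac{1}{22917}\right)} = \frac{1}{-72 - 3220 \left(- \frac{1}{22917}\right)} = \frac{1}{-72 - - \frac{3220}{22917}} = \frac{1}{-72 + \frac{3220}{22917}} = \frac{1}{- \frac{1646804}{22917}} = - \frac{22917}{1646804}$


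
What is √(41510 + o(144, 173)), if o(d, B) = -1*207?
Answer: √41303 ≈ 203.23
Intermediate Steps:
o(d, B) = -207
√(41510 + o(144, 173)) = √(41510 - 207) = √41303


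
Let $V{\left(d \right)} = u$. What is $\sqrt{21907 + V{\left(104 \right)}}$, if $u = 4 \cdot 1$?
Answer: $\sqrt{21911} \approx 148.02$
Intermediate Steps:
$u = 4$
$V{\left(d \right)} = 4$
$\sqrt{21907 + V{\left(104 \right)}} = \sqrt{21907 + 4} = \sqrt{21911}$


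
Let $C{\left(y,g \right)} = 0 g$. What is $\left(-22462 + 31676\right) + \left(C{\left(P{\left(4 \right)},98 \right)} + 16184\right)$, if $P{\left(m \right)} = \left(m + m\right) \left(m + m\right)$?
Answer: $25398$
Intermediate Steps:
$P{\left(m \right)} = 4 m^{2}$ ($P{\left(m \right)} = 2 m 2 m = 4 m^{2}$)
$C{\left(y,g \right)} = 0$
$\left(-22462 + 31676\right) + \left(C{\left(P{\left(4 \right)},98 \right)} + 16184\right) = \left(-22462 + 31676\right) + \left(0 + 16184\right) = 9214 + 16184 = 25398$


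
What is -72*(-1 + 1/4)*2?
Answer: 108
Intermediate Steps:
-72*(-1 + 1/4)*2 = -72*(-1 + ¼)*2 = -(-54)*2 = -72*(-3/2) = 108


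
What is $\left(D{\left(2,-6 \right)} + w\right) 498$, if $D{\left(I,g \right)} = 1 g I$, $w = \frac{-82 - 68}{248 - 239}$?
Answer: $-14276$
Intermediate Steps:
$w = - \frac{50}{3}$ ($w = - \frac{150}{9} = \left(-150\right) \frac{1}{9} = - \frac{50}{3} \approx -16.667$)
$D{\left(I,g \right)} = I g$ ($D{\left(I,g \right)} = g I = I g$)
$\left(D{\left(2,-6 \right)} + w\right) 498 = \left(2 \left(-6\right) - \frac{50}{3}\right) 498 = \left(-12 - \frac{50}{3}\right) 498 = \left(- \frac{86}{3}\right) 498 = -14276$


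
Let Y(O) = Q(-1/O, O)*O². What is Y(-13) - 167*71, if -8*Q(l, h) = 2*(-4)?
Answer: -11688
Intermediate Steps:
Q(l, h) = 1 (Q(l, h) = -(-4)/4 = -⅛*(-8) = 1)
Y(O) = O² (Y(O) = 1*O² = O²)
Y(-13) - 167*71 = (-13)² - 167*71 = 169 - 11857 = -11688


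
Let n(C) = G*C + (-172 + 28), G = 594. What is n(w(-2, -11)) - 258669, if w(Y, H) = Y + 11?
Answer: -253467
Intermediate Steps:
w(Y, H) = 11 + Y
n(C) = -144 + 594*C (n(C) = 594*C + (-172 + 28) = 594*C - 144 = -144 + 594*C)
n(w(-2, -11)) - 258669 = (-144 + 594*(11 - 2)) - 258669 = (-144 + 594*9) - 258669 = (-144 + 5346) - 258669 = 5202 - 258669 = -253467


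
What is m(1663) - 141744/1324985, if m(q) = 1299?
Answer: 1721013771/1324985 ≈ 1298.9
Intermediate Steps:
m(1663) - 141744/1324985 = 1299 - 141744/1324985 = 1721013771/1324985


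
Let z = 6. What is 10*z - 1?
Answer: 59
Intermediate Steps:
10*z - 1 = 10*6 - 1 = 60 - 1 = 59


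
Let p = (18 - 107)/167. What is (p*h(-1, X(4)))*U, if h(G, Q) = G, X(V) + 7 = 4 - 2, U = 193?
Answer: 17177/167 ≈ 102.86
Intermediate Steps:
X(V) = -5 (X(V) = -7 + (4 - 2) = -7 + 2 = -5)
p = -89/167 (p = -89*1/167 = -89/167 ≈ -0.53293)
(p*h(-1, X(4)))*U = -89/167*(-1)*193 = (89/167)*193 = 17177/167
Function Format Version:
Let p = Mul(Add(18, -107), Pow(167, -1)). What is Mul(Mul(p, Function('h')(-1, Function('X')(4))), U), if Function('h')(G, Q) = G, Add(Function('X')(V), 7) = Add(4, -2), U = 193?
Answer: Rational(17177, 167) ≈ 102.86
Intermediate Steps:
Function('X')(V) = -5 (Function('X')(V) = Add(-7, Add(4, -2)) = Add(-7, 2) = -5)
p = Rational(-89, 167) (p = Mul(-89, Rational(1, 167)) = Rational(-89, 167) ≈ -0.53293)
Mul(Mul(p, Function('h')(-1, Function('X')(4))), U) = Mul(Mul(Rational(-89, 167), -1), 193) = Mul(Rational(89, 167), 193) = Rational(17177, 167)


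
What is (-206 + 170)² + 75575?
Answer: 76871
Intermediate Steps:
(-206 + 170)² + 75575 = (-36)² + 75575 = 1296 + 75575 = 76871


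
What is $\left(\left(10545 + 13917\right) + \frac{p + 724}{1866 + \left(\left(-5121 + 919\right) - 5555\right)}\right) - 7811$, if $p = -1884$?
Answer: $\frac{131394201}{7891} \approx 16651.0$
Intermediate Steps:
$\left(\left(10545 + 13917\right) + \frac{p + 724}{1866 + \left(\left(-5121 + 919\right) - 5555\right)}\right) - 7811 = \left(\left(10545 + 13917\right) + \frac{-1884 + 724}{1866 + \left(\left(-5121 + 919\right) - 5555\right)}\right) - 7811 = \left(24462 - \frac{1160}{1866 - 9757}\right) - 7811 = \left(24462 - \frac{1160}{-7891}\right) - 7811 = \left(24462 - - \frac{1160}{7891}\right) - 7811 = \left(24462 + \frac{1160}{7891}\right) - 7811 = \frac{193030802}{7891} - 7811 = \frac{131394201}{7891}$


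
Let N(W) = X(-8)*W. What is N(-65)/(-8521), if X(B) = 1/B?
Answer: -65/68168 ≈ -0.00095353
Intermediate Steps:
N(W) = -W/8 (N(W) = W/(-8) = -W/8)
N(-65)/(-8521) = -1/8*(-65)/(-8521) = (65/8)*(-1/8521) = -65/68168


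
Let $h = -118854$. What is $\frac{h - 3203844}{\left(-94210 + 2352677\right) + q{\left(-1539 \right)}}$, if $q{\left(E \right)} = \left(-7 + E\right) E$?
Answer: $- \frac{3322698}{4637761} \approx -0.71644$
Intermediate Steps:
$q{\left(E \right)} = E \left(-7 + E\right)$
$\frac{h - 3203844}{\left(-94210 + 2352677\right) + q{\left(-1539 \right)}} = \frac{-118854 - 3203844}{\left(-94210 + 2352677\right) - 1539 \left(-7 - 1539\right)} = - \frac{3322698}{2258467 - -2379294} = - \frac{3322698}{2258467 + 2379294} = - \frac{3322698}{4637761}$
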